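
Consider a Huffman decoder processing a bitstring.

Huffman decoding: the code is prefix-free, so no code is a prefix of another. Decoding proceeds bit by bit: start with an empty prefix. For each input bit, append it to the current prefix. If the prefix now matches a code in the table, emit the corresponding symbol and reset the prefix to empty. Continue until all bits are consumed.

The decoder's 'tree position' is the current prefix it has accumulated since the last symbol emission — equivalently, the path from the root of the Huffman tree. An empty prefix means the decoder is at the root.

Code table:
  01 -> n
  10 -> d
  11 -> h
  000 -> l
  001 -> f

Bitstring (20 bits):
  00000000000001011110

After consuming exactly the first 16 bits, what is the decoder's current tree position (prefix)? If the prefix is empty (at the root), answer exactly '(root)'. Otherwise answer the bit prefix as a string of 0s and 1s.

Answer: (root)

Derivation:
Bit 0: prefix='0' (no match yet)
Bit 1: prefix='00' (no match yet)
Bit 2: prefix='000' -> emit 'l', reset
Bit 3: prefix='0' (no match yet)
Bit 4: prefix='00' (no match yet)
Bit 5: prefix='000' -> emit 'l', reset
Bit 6: prefix='0' (no match yet)
Bit 7: prefix='00' (no match yet)
Bit 8: prefix='000' -> emit 'l', reset
Bit 9: prefix='0' (no match yet)
Bit 10: prefix='00' (no match yet)
Bit 11: prefix='000' -> emit 'l', reset
Bit 12: prefix='0' (no match yet)
Bit 13: prefix='01' -> emit 'n', reset
Bit 14: prefix='0' (no match yet)
Bit 15: prefix='01' -> emit 'n', reset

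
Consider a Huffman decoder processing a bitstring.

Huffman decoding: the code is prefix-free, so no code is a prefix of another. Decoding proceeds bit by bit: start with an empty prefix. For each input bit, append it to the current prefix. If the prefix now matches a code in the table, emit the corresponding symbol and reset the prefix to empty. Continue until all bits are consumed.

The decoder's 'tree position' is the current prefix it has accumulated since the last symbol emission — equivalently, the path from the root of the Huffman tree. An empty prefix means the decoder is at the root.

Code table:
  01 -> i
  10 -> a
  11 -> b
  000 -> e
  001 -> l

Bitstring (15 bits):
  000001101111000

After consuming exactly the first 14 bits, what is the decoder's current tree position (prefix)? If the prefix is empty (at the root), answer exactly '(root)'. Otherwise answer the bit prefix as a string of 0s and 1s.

Answer: 00

Derivation:
Bit 0: prefix='0' (no match yet)
Bit 1: prefix='00' (no match yet)
Bit 2: prefix='000' -> emit 'e', reset
Bit 3: prefix='0' (no match yet)
Bit 4: prefix='00' (no match yet)
Bit 5: prefix='001' -> emit 'l', reset
Bit 6: prefix='1' (no match yet)
Bit 7: prefix='10' -> emit 'a', reset
Bit 8: prefix='1' (no match yet)
Bit 9: prefix='11' -> emit 'b', reset
Bit 10: prefix='1' (no match yet)
Bit 11: prefix='11' -> emit 'b', reset
Bit 12: prefix='0' (no match yet)
Bit 13: prefix='00' (no match yet)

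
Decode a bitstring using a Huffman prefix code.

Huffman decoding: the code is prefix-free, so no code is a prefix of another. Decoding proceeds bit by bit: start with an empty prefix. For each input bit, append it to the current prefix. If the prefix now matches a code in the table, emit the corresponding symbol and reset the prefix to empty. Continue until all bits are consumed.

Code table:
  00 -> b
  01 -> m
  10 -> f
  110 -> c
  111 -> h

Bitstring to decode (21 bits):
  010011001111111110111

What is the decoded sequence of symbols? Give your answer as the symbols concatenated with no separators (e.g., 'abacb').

Answer: mbcmhhch

Derivation:
Bit 0: prefix='0' (no match yet)
Bit 1: prefix='01' -> emit 'm', reset
Bit 2: prefix='0' (no match yet)
Bit 3: prefix='00' -> emit 'b', reset
Bit 4: prefix='1' (no match yet)
Bit 5: prefix='11' (no match yet)
Bit 6: prefix='110' -> emit 'c', reset
Bit 7: prefix='0' (no match yet)
Bit 8: prefix='01' -> emit 'm', reset
Bit 9: prefix='1' (no match yet)
Bit 10: prefix='11' (no match yet)
Bit 11: prefix='111' -> emit 'h', reset
Bit 12: prefix='1' (no match yet)
Bit 13: prefix='11' (no match yet)
Bit 14: prefix='111' -> emit 'h', reset
Bit 15: prefix='1' (no match yet)
Bit 16: prefix='11' (no match yet)
Bit 17: prefix='110' -> emit 'c', reset
Bit 18: prefix='1' (no match yet)
Bit 19: prefix='11' (no match yet)
Bit 20: prefix='111' -> emit 'h', reset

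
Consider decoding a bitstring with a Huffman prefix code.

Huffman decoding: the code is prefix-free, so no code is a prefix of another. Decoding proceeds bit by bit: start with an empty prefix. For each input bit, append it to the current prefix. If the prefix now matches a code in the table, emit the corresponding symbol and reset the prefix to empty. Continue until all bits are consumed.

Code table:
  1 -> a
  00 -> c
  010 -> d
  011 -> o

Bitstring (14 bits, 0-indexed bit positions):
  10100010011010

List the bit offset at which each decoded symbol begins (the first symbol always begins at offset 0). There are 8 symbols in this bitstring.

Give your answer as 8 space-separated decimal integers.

Answer: 0 1 4 6 7 9 10 11

Derivation:
Bit 0: prefix='1' -> emit 'a', reset
Bit 1: prefix='0' (no match yet)
Bit 2: prefix='01' (no match yet)
Bit 3: prefix='010' -> emit 'd', reset
Bit 4: prefix='0' (no match yet)
Bit 5: prefix='00' -> emit 'c', reset
Bit 6: prefix='1' -> emit 'a', reset
Bit 7: prefix='0' (no match yet)
Bit 8: prefix='00' -> emit 'c', reset
Bit 9: prefix='1' -> emit 'a', reset
Bit 10: prefix='1' -> emit 'a', reset
Bit 11: prefix='0' (no match yet)
Bit 12: prefix='01' (no match yet)
Bit 13: prefix='010' -> emit 'd', reset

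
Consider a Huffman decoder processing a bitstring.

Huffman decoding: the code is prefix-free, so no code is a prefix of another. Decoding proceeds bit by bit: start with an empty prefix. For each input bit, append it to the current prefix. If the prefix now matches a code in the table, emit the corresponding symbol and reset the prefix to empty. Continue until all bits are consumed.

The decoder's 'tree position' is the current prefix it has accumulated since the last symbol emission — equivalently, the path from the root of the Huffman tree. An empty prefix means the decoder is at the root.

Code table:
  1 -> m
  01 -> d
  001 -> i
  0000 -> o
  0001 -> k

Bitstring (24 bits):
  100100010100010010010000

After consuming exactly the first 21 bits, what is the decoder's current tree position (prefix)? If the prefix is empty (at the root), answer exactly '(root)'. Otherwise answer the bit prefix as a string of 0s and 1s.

Answer: 0

Derivation:
Bit 0: prefix='1' -> emit 'm', reset
Bit 1: prefix='0' (no match yet)
Bit 2: prefix='00' (no match yet)
Bit 3: prefix='001' -> emit 'i', reset
Bit 4: prefix='0' (no match yet)
Bit 5: prefix='00' (no match yet)
Bit 6: prefix='000' (no match yet)
Bit 7: prefix='0001' -> emit 'k', reset
Bit 8: prefix='0' (no match yet)
Bit 9: prefix='01' -> emit 'd', reset
Bit 10: prefix='0' (no match yet)
Bit 11: prefix='00' (no match yet)
Bit 12: prefix='000' (no match yet)
Bit 13: prefix='0001' -> emit 'k', reset
Bit 14: prefix='0' (no match yet)
Bit 15: prefix='00' (no match yet)
Bit 16: prefix='001' -> emit 'i', reset
Bit 17: prefix='0' (no match yet)
Bit 18: prefix='00' (no match yet)
Bit 19: prefix='001' -> emit 'i', reset
Bit 20: prefix='0' (no match yet)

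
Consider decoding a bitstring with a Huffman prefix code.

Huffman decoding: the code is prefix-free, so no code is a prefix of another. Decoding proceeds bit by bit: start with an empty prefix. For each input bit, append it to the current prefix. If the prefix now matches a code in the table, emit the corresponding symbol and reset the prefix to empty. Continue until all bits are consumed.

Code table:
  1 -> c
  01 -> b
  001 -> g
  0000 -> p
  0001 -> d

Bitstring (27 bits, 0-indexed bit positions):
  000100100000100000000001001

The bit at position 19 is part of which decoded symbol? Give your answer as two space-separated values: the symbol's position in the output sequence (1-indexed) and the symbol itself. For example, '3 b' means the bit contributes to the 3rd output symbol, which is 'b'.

Bit 0: prefix='0' (no match yet)
Bit 1: prefix='00' (no match yet)
Bit 2: prefix='000' (no match yet)
Bit 3: prefix='0001' -> emit 'd', reset
Bit 4: prefix='0' (no match yet)
Bit 5: prefix='00' (no match yet)
Bit 6: prefix='001' -> emit 'g', reset
Bit 7: prefix='0' (no match yet)
Bit 8: prefix='00' (no match yet)
Bit 9: prefix='000' (no match yet)
Bit 10: prefix='0000' -> emit 'p', reset
Bit 11: prefix='0' (no match yet)
Bit 12: prefix='01' -> emit 'b', reset
Bit 13: prefix='0' (no match yet)
Bit 14: prefix='00' (no match yet)
Bit 15: prefix='000' (no match yet)
Bit 16: prefix='0000' -> emit 'p', reset
Bit 17: prefix='0' (no match yet)
Bit 18: prefix='00' (no match yet)
Bit 19: prefix='000' (no match yet)
Bit 20: prefix='0000' -> emit 'p', reset
Bit 21: prefix='0' (no match yet)
Bit 22: prefix='00' (no match yet)
Bit 23: prefix='001' -> emit 'g', reset

Answer: 6 p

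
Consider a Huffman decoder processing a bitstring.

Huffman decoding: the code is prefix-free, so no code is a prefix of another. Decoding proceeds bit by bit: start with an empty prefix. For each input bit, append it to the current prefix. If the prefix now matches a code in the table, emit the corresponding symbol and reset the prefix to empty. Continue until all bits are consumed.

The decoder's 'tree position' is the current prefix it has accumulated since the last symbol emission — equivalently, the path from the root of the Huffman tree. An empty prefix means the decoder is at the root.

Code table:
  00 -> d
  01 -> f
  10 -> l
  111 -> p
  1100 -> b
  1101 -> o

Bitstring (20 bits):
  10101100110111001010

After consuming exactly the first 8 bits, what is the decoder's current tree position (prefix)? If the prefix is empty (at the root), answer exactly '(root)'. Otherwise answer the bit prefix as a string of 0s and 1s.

Answer: (root)

Derivation:
Bit 0: prefix='1' (no match yet)
Bit 1: prefix='10' -> emit 'l', reset
Bit 2: prefix='1' (no match yet)
Bit 3: prefix='10' -> emit 'l', reset
Bit 4: prefix='1' (no match yet)
Bit 5: prefix='11' (no match yet)
Bit 6: prefix='110' (no match yet)
Bit 7: prefix='1100' -> emit 'b', reset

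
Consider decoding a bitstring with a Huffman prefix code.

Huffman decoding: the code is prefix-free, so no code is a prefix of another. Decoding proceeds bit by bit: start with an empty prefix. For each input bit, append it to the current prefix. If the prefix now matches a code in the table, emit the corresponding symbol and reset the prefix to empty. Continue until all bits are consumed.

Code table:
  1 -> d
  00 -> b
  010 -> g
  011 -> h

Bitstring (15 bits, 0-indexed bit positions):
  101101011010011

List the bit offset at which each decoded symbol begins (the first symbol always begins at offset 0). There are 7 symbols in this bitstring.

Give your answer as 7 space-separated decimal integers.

Bit 0: prefix='1' -> emit 'd', reset
Bit 1: prefix='0' (no match yet)
Bit 2: prefix='01' (no match yet)
Bit 3: prefix='011' -> emit 'h', reset
Bit 4: prefix='0' (no match yet)
Bit 5: prefix='01' (no match yet)
Bit 6: prefix='010' -> emit 'g', reset
Bit 7: prefix='1' -> emit 'd', reset
Bit 8: prefix='1' -> emit 'd', reset
Bit 9: prefix='0' (no match yet)
Bit 10: prefix='01' (no match yet)
Bit 11: prefix='010' -> emit 'g', reset
Bit 12: prefix='0' (no match yet)
Bit 13: prefix='01' (no match yet)
Bit 14: prefix='011' -> emit 'h', reset

Answer: 0 1 4 7 8 9 12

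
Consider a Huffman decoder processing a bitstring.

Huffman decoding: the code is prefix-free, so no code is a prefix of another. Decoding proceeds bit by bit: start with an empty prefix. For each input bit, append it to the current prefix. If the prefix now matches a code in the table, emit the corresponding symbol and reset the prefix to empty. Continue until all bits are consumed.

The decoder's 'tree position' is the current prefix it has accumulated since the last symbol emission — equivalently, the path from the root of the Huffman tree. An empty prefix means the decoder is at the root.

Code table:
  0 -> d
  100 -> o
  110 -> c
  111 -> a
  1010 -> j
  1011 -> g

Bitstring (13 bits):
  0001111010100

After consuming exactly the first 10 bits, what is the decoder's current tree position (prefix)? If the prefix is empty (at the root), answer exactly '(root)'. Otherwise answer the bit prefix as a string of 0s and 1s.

Answer: (root)

Derivation:
Bit 0: prefix='0' -> emit 'd', reset
Bit 1: prefix='0' -> emit 'd', reset
Bit 2: prefix='0' -> emit 'd', reset
Bit 3: prefix='1' (no match yet)
Bit 4: prefix='11' (no match yet)
Bit 5: prefix='111' -> emit 'a', reset
Bit 6: prefix='1' (no match yet)
Bit 7: prefix='10' (no match yet)
Bit 8: prefix='101' (no match yet)
Bit 9: prefix='1010' -> emit 'j', reset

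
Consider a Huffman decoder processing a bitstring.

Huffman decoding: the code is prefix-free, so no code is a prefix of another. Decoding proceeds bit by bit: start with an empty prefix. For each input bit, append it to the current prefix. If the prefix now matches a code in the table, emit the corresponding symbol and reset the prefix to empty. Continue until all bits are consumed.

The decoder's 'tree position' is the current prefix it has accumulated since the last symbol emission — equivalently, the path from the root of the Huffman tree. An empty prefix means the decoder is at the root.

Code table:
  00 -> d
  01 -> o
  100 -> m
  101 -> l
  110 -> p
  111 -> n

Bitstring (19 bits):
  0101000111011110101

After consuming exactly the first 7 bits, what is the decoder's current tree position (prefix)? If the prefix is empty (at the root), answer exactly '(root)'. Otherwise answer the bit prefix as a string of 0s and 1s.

Answer: 0

Derivation:
Bit 0: prefix='0' (no match yet)
Bit 1: prefix='01' -> emit 'o', reset
Bit 2: prefix='0' (no match yet)
Bit 3: prefix='01' -> emit 'o', reset
Bit 4: prefix='0' (no match yet)
Bit 5: prefix='00' -> emit 'd', reset
Bit 6: prefix='0' (no match yet)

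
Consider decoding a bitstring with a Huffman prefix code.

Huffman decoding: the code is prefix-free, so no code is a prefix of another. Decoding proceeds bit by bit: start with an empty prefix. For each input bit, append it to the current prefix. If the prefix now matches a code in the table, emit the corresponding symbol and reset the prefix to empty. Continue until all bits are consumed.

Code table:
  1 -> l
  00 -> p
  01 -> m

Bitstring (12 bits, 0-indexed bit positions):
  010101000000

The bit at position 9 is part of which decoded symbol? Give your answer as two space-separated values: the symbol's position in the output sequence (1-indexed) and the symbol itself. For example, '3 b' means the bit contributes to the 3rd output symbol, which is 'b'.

Answer: 5 p

Derivation:
Bit 0: prefix='0' (no match yet)
Bit 1: prefix='01' -> emit 'm', reset
Bit 2: prefix='0' (no match yet)
Bit 3: prefix='01' -> emit 'm', reset
Bit 4: prefix='0' (no match yet)
Bit 5: prefix='01' -> emit 'm', reset
Bit 6: prefix='0' (no match yet)
Bit 7: prefix='00' -> emit 'p', reset
Bit 8: prefix='0' (no match yet)
Bit 9: prefix='00' -> emit 'p', reset
Bit 10: prefix='0' (no match yet)
Bit 11: prefix='00' -> emit 'p', reset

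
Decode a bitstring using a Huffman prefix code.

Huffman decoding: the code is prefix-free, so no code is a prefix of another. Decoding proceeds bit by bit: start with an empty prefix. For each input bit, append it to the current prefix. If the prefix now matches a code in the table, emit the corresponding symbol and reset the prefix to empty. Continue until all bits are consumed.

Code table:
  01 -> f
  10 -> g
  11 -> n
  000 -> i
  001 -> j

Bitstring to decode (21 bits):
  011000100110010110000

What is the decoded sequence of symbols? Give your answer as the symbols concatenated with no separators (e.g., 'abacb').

Answer: fgjjgffgi

Derivation:
Bit 0: prefix='0' (no match yet)
Bit 1: prefix='01' -> emit 'f', reset
Bit 2: prefix='1' (no match yet)
Bit 3: prefix='10' -> emit 'g', reset
Bit 4: prefix='0' (no match yet)
Bit 5: prefix='00' (no match yet)
Bit 6: prefix='001' -> emit 'j', reset
Bit 7: prefix='0' (no match yet)
Bit 8: prefix='00' (no match yet)
Bit 9: prefix='001' -> emit 'j', reset
Bit 10: prefix='1' (no match yet)
Bit 11: prefix='10' -> emit 'g', reset
Bit 12: prefix='0' (no match yet)
Bit 13: prefix='01' -> emit 'f', reset
Bit 14: prefix='0' (no match yet)
Bit 15: prefix='01' -> emit 'f', reset
Bit 16: prefix='1' (no match yet)
Bit 17: prefix='10' -> emit 'g', reset
Bit 18: prefix='0' (no match yet)
Bit 19: prefix='00' (no match yet)
Bit 20: prefix='000' -> emit 'i', reset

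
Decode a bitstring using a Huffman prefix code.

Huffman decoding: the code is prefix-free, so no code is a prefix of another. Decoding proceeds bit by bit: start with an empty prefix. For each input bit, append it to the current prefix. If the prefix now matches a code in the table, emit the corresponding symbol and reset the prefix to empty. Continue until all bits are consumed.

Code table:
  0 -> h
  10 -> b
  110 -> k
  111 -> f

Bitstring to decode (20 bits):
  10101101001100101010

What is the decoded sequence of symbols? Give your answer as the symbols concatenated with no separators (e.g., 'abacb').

Answer: bbkbhkhbbb

Derivation:
Bit 0: prefix='1' (no match yet)
Bit 1: prefix='10' -> emit 'b', reset
Bit 2: prefix='1' (no match yet)
Bit 3: prefix='10' -> emit 'b', reset
Bit 4: prefix='1' (no match yet)
Bit 5: prefix='11' (no match yet)
Bit 6: prefix='110' -> emit 'k', reset
Bit 7: prefix='1' (no match yet)
Bit 8: prefix='10' -> emit 'b', reset
Bit 9: prefix='0' -> emit 'h', reset
Bit 10: prefix='1' (no match yet)
Bit 11: prefix='11' (no match yet)
Bit 12: prefix='110' -> emit 'k', reset
Bit 13: prefix='0' -> emit 'h', reset
Bit 14: prefix='1' (no match yet)
Bit 15: prefix='10' -> emit 'b', reset
Bit 16: prefix='1' (no match yet)
Bit 17: prefix='10' -> emit 'b', reset
Bit 18: prefix='1' (no match yet)
Bit 19: prefix='10' -> emit 'b', reset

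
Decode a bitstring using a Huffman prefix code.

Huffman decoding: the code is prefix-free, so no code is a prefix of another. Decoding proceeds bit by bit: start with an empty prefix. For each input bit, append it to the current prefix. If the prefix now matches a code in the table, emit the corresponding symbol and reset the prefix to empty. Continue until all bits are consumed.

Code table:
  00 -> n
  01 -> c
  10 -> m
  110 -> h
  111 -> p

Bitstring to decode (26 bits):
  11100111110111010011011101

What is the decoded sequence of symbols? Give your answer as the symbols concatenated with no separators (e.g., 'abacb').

Bit 0: prefix='1' (no match yet)
Bit 1: prefix='11' (no match yet)
Bit 2: prefix='111' -> emit 'p', reset
Bit 3: prefix='0' (no match yet)
Bit 4: prefix='00' -> emit 'n', reset
Bit 5: prefix='1' (no match yet)
Bit 6: prefix='11' (no match yet)
Bit 7: prefix='111' -> emit 'p', reset
Bit 8: prefix='1' (no match yet)
Bit 9: prefix='11' (no match yet)
Bit 10: prefix='110' -> emit 'h', reset
Bit 11: prefix='1' (no match yet)
Bit 12: prefix='11' (no match yet)
Bit 13: prefix='111' -> emit 'p', reset
Bit 14: prefix='0' (no match yet)
Bit 15: prefix='01' -> emit 'c', reset
Bit 16: prefix='0' (no match yet)
Bit 17: prefix='00' -> emit 'n', reset
Bit 18: prefix='1' (no match yet)
Bit 19: prefix='11' (no match yet)
Bit 20: prefix='110' -> emit 'h', reset
Bit 21: prefix='1' (no match yet)
Bit 22: prefix='11' (no match yet)
Bit 23: prefix='111' -> emit 'p', reset
Bit 24: prefix='0' (no match yet)
Bit 25: prefix='01' -> emit 'c', reset

Answer: pnphpcnhpc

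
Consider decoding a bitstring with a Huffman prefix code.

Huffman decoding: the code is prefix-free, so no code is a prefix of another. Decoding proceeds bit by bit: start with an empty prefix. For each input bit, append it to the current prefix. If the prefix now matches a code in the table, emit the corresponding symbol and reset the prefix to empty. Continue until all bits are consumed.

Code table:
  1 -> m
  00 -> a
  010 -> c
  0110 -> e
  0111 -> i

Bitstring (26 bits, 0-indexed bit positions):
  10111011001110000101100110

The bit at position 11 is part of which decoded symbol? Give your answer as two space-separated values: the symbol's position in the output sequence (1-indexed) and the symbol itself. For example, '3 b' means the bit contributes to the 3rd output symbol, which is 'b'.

Bit 0: prefix='1' -> emit 'm', reset
Bit 1: prefix='0' (no match yet)
Bit 2: prefix='01' (no match yet)
Bit 3: prefix='011' (no match yet)
Bit 4: prefix='0111' -> emit 'i', reset
Bit 5: prefix='0' (no match yet)
Bit 6: prefix='01' (no match yet)
Bit 7: prefix='011' (no match yet)
Bit 8: prefix='0110' -> emit 'e', reset
Bit 9: prefix='0' (no match yet)
Bit 10: prefix='01' (no match yet)
Bit 11: prefix='011' (no match yet)
Bit 12: prefix='0111' -> emit 'i', reset
Bit 13: prefix='0' (no match yet)
Bit 14: prefix='00' -> emit 'a', reset
Bit 15: prefix='0' (no match yet)

Answer: 4 i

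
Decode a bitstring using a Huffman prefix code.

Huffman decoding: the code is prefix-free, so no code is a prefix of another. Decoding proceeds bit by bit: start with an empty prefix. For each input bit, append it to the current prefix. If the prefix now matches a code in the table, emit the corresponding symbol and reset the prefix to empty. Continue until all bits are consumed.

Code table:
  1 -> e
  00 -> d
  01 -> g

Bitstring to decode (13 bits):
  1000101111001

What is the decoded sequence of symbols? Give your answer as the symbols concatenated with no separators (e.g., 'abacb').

Answer: edggeeede

Derivation:
Bit 0: prefix='1' -> emit 'e', reset
Bit 1: prefix='0' (no match yet)
Bit 2: prefix='00' -> emit 'd', reset
Bit 3: prefix='0' (no match yet)
Bit 4: prefix='01' -> emit 'g', reset
Bit 5: prefix='0' (no match yet)
Bit 6: prefix='01' -> emit 'g', reset
Bit 7: prefix='1' -> emit 'e', reset
Bit 8: prefix='1' -> emit 'e', reset
Bit 9: prefix='1' -> emit 'e', reset
Bit 10: prefix='0' (no match yet)
Bit 11: prefix='00' -> emit 'd', reset
Bit 12: prefix='1' -> emit 'e', reset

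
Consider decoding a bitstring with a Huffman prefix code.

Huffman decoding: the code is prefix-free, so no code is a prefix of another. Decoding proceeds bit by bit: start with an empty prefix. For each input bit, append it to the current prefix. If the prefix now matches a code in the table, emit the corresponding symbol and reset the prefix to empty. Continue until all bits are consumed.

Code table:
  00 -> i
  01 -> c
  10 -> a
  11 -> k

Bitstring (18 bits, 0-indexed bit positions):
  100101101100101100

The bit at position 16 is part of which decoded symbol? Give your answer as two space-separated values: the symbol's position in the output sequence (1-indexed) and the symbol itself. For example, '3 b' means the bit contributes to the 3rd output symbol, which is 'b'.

Answer: 9 i

Derivation:
Bit 0: prefix='1' (no match yet)
Bit 1: prefix='10' -> emit 'a', reset
Bit 2: prefix='0' (no match yet)
Bit 3: prefix='01' -> emit 'c', reset
Bit 4: prefix='0' (no match yet)
Bit 5: prefix='01' -> emit 'c', reset
Bit 6: prefix='1' (no match yet)
Bit 7: prefix='10' -> emit 'a', reset
Bit 8: prefix='1' (no match yet)
Bit 9: prefix='11' -> emit 'k', reset
Bit 10: prefix='0' (no match yet)
Bit 11: prefix='00' -> emit 'i', reset
Bit 12: prefix='1' (no match yet)
Bit 13: prefix='10' -> emit 'a', reset
Bit 14: prefix='1' (no match yet)
Bit 15: prefix='11' -> emit 'k', reset
Bit 16: prefix='0' (no match yet)
Bit 17: prefix='00' -> emit 'i', reset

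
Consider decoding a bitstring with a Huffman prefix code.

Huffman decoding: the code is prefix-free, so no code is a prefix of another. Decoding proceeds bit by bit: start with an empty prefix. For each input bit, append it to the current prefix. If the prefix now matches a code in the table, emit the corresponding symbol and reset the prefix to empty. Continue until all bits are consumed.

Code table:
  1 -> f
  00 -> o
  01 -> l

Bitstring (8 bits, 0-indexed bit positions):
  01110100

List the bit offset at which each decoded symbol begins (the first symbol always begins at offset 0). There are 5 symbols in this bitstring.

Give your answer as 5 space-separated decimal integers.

Bit 0: prefix='0' (no match yet)
Bit 1: prefix='01' -> emit 'l', reset
Bit 2: prefix='1' -> emit 'f', reset
Bit 3: prefix='1' -> emit 'f', reset
Bit 4: prefix='0' (no match yet)
Bit 5: prefix='01' -> emit 'l', reset
Bit 6: prefix='0' (no match yet)
Bit 7: prefix='00' -> emit 'o', reset

Answer: 0 2 3 4 6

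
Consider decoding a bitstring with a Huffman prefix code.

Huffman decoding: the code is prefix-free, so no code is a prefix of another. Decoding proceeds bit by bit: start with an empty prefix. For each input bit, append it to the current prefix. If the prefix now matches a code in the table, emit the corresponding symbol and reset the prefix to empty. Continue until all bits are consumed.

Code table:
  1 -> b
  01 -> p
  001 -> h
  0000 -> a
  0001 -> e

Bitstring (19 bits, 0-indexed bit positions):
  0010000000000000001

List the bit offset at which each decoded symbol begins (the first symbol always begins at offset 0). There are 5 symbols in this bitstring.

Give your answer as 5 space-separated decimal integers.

Bit 0: prefix='0' (no match yet)
Bit 1: prefix='00' (no match yet)
Bit 2: prefix='001' -> emit 'h', reset
Bit 3: prefix='0' (no match yet)
Bit 4: prefix='00' (no match yet)
Bit 5: prefix='000' (no match yet)
Bit 6: prefix='0000' -> emit 'a', reset
Bit 7: prefix='0' (no match yet)
Bit 8: prefix='00' (no match yet)
Bit 9: prefix='000' (no match yet)
Bit 10: prefix='0000' -> emit 'a', reset
Bit 11: prefix='0' (no match yet)
Bit 12: prefix='00' (no match yet)
Bit 13: prefix='000' (no match yet)
Bit 14: prefix='0000' -> emit 'a', reset
Bit 15: prefix='0' (no match yet)
Bit 16: prefix='00' (no match yet)
Bit 17: prefix='000' (no match yet)
Bit 18: prefix='0001' -> emit 'e', reset

Answer: 0 3 7 11 15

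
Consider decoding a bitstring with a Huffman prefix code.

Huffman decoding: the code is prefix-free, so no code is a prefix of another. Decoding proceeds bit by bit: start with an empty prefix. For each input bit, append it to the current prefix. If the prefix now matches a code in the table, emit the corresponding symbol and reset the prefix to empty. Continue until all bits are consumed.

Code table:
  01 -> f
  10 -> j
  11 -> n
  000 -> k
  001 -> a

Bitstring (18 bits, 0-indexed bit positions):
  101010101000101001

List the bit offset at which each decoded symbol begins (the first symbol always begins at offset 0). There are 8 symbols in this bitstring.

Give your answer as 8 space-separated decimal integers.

Bit 0: prefix='1' (no match yet)
Bit 1: prefix='10' -> emit 'j', reset
Bit 2: prefix='1' (no match yet)
Bit 3: prefix='10' -> emit 'j', reset
Bit 4: prefix='1' (no match yet)
Bit 5: prefix='10' -> emit 'j', reset
Bit 6: prefix='1' (no match yet)
Bit 7: prefix='10' -> emit 'j', reset
Bit 8: prefix='1' (no match yet)
Bit 9: prefix='10' -> emit 'j', reset
Bit 10: prefix='0' (no match yet)
Bit 11: prefix='00' (no match yet)
Bit 12: prefix='001' -> emit 'a', reset
Bit 13: prefix='0' (no match yet)
Bit 14: prefix='01' -> emit 'f', reset
Bit 15: prefix='0' (no match yet)
Bit 16: prefix='00' (no match yet)
Bit 17: prefix='001' -> emit 'a', reset

Answer: 0 2 4 6 8 10 13 15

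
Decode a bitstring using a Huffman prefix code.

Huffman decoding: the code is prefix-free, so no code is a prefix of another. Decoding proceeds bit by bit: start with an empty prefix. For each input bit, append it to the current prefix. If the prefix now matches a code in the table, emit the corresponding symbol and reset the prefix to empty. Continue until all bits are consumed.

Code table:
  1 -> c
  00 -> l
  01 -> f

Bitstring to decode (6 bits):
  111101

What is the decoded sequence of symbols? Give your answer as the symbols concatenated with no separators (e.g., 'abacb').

Bit 0: prefix='1' -> emit 'c', reset
Bit 1: prefix='1' -> emit 'c', reset
Bit 2: prefix='1' -> emit 'c', reset
Bit 3: prefix='1' -> emit 'c', reset
Bit 4: prefix='0' (no match yet)
Bit 5: prefix='01' -> emit 'f', reset

Answer: ccccf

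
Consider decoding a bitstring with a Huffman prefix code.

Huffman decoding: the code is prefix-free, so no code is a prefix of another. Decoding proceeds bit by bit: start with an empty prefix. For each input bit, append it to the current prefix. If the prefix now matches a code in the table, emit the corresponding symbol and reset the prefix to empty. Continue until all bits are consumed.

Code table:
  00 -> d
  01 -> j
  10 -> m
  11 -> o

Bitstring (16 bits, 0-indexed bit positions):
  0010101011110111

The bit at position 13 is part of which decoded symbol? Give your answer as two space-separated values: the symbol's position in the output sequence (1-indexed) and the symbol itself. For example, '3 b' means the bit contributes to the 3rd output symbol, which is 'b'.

Bit 0: prefix='0' (no match yet)
Bit 1: prefix='00' -> emit 'd', reset
Bit 2: prefix='1' (no match yet)
Bit 3: prefix='10' -> emit 'm', reset
Bit 4: prefix='1' (no match yet)
Bit 5: prefix='10' -> emit 'm', reset
Bit 6: prefix='1' (no match yet)
Bit 7: prefix='10' -> emit 'm', reset
Bit 8: prefix='1' (no match yet)
Bit 9: prefix='11' -> emit 'o', reset
Bit 10: prefix='1' (no match yet)
Bit 11: prefix='11' -> emit 'o', reset
Bit 12: prefix='0' (no match yet)
Bit 13: prefix='01' -> emit 'j', reset
Bit 14: prefix='1' (no match yet)
Bit 15: prefix='11' -> emit 'o', reset

Answer: 7 j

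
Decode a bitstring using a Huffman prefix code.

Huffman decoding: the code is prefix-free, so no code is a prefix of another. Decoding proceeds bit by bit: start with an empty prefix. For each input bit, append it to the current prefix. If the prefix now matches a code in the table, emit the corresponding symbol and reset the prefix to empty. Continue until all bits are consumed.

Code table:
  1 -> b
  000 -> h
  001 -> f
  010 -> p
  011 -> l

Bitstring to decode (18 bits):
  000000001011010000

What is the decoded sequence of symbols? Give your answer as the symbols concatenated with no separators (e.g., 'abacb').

Bit 0: prefix='0' (no match yet)
Bit 1: prefix='00' (no match yet)
Bit 2: prefix='000' -> emit 'h', reset
Bit 3: prefix='0' (no match yet)
Bit 4: prefix='00' (no match yet)
Bit 5: prefix='000' -> emit 'h', reset
Bit 6: prefix='0' (no match yet)
Bit 7: prefix='00' (no match yet)
Bit 8: prefix='001' -> emit 'f', reset
Bit 9: prefix='0' (no match yet)
Bit 10: prefix='01' (no match yet)
Bit 11: prefix='011' -> emit 'l', reset
Bit 12: prefix='0' (no match yet)
Bit 13: prefix='01' (no match yet)
Bit 14: prefix='010' -> emit 'p', reset
Bit 15: prefix='0' (no match yet)
Bit 16: prefix='00' (no match yet)
Bit 17: prefix='000' -> emit 'h', reset

Answer: hhflph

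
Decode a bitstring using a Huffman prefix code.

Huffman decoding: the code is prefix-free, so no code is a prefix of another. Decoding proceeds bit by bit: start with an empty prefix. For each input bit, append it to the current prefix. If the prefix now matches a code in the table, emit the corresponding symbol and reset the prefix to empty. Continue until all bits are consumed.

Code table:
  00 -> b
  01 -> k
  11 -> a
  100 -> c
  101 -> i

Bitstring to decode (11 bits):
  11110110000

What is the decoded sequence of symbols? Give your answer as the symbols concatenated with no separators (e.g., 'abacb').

Answer: aakcb

Derivation:
Bit 0: prefix='1' (no match yet)
Bit 1: prefix='11' -> emit 'a', reset
Bit 2: prefix='1' (no match yet)
Bit 3: prefix='11' -> emit 'a', reset
Bit 4: prefix='0' (no match yet)
Bit 5: prefix='01' -> emit 'k', reset
Bit 6: prefix='1' (no match yet)
Bit 7: prefix='10' (no match yet)
Bit 8: prefix='100' -> emit 'c', reset
Bit 9: prefix='0' (no match yet)
Bit 10: prefix='00' -> emit 'b', reset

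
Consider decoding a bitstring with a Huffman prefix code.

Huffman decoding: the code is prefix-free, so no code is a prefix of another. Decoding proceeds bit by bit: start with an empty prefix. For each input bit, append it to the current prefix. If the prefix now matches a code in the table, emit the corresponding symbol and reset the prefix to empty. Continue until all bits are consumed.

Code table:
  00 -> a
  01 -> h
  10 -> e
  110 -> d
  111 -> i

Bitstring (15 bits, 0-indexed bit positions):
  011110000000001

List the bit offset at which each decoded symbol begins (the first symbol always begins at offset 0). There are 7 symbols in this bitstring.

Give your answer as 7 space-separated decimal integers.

Bit 0: prefix='0' (no match yet)
Bit 1: prefix='01' -> emit 'h', reset
Bit 2: prefix='1' (no match yet)
Bit 3: prefix='11' (no match yet)
Bit 4: prefix='111' -> emit 'i', reset
Bit 5: prefix='0' (no match yet)
Bit 6: prefix='00' -> emit 'a', reset
Bit 7: prefix='0' (no match yet)
Bit 8: prefix='00' -> emit 'a', reset
Bit 9: prefix='0' (no match yet)
Bit 10: prefix='00' -> emit 'a', reset
Bit 11: prefix='0' (no match yet)
Bit 12: prefix='00' -> emit 'a', reset
Bit 13: prefix='0' (no match yet)
Bit 14: prefix='01' -> emit 'h', reset

Answer: 0 2 5 7 9 11 13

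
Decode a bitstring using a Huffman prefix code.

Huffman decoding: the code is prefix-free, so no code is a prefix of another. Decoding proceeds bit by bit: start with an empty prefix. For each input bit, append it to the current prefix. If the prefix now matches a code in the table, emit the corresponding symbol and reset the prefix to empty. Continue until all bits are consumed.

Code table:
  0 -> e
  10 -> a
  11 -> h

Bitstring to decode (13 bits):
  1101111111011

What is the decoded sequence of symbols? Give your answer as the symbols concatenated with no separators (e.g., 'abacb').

Bit 0: prefix='1' (no match yet)
Bit 1: prefix='11' -> emit 'h', reset
Bit 2: prefix='0' -> emit 'e', reset
Bit 3: prefix='1' (no match yet)
Bit 4: prefix='11' -> emit 'h', reset
Bit 5: prefix='1' (no match yet)
Bit 6: prefix='11' -> emit 'h', reset
Bit 7: prefix='1' (no match yet)
Bit 8: prefix='11' -> emit 'h', reset
Bit 9: prefix='1' (no match yet)
Bit 10: prefix='10' -> emit 'a', reset
Bit 11: prefix='1' (no match yet)
Bit 12: prefix='11' -> emit 'h', reset

Answer: hehhhah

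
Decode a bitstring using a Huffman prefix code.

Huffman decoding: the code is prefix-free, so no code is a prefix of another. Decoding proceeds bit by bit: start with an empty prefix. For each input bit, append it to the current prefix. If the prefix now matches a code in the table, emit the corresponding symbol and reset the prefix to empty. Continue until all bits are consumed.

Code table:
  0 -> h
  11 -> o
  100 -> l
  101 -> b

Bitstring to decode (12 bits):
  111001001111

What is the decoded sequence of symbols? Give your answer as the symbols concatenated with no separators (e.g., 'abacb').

Bit 0: prefix='1' (no match yet)
Bit 1: prefix='11' -> emit 'o', reset
Bit 2: prefix='1' (no match yet)
Bit 3: prefix='10' (no match yet)
Bit 4: prefix='100' -> emit 'l', reset
Bit 5: prefix='1' (no match yet)
Bit 6: prefix='10' (no match yet)
Bit 7: prefix='100' -> emit 'l', reset
Bit 8: prefix='1' (no match yet)
Bit 9: prefix='11' -> emit 'o', reset
Bit 10: prefix='1' (no match yet)
Bit 11: prefix='11' -> emit 'o', reset

Answer: olloo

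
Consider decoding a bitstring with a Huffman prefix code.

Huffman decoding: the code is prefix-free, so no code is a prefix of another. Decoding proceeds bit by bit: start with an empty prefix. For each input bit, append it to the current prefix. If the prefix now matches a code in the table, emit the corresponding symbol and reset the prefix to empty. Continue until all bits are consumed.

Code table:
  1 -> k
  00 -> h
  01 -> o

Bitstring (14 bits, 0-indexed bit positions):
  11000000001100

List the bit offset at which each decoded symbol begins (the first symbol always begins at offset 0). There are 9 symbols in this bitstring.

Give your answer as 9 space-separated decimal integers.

Bit 0: prefix='1' -> emit 'k', reset
Bit 1: prefix='1' -> emit 'k', reset
Bit 2: prefix='0' (no match yet)
Bit 3: prefix='00' -> emit 'h', reset
Bit 4: prefix='0' (no match yet)
Bit 5: prefix='00' -> emit 'h', reset
Bit 6: prefix='0' (no match yet)
Bit 7: prefix='00' -> emit 'h', reset
Bit 8: prefix='0' (no match yet)
Bit 9: prefix='00' -> emit 'h', reset
Bit 10: prefix='1' -> emit 'k', reset
Bit 11: prefix='1' -> emit 'k', reset
Bit 12: prefix='0' (no match yet)
Bit 13: prefix='00' -> emit 'h', reset

Answer: 0 1 2 4 6 8 10 11 12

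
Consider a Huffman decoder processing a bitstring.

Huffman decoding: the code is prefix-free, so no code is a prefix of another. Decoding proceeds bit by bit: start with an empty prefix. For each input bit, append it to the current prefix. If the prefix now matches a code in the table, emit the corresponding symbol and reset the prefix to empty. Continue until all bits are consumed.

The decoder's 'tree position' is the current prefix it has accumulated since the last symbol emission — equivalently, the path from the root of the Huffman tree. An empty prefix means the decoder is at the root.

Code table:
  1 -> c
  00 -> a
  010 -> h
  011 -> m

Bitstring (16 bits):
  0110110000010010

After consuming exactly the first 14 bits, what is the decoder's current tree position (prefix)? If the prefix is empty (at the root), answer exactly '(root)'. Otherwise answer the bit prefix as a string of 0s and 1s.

Bit 0: prefix='0' (no match yet)
Bit 1: prefix='01' (no match yet)
Bit 2: prefix='011' -> emit 'm', reset
Bit 3: prefix='0' (no match yet)
Bit 4: prefix='01' (no match yet)
Bit 5: prefix='011' -> emit 'm', reset
Bit 6: prefix='0' (no match yet)
Bit 7: prefix='00' -> emit 'a', reset
Bit 8: prefix='0' (no match yet)
Bit 9: prefix='00' -> emit 'a', reset
Bit 10: prefix='0' (no match yet)
Bit 11: prefix='01' (no match yet)
Bit 12: prefix='010' -> emit 'h', reset
Bit 13: prefix='0' (no match yet)

Answer: 0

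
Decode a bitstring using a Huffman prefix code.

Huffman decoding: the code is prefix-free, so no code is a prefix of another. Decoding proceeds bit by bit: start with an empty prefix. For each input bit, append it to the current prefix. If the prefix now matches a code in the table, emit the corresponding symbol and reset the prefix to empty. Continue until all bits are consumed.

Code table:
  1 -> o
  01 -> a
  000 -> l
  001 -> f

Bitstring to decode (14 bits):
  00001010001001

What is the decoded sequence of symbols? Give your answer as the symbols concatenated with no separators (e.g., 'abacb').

Bit 0: prefix='0' (no match yet)
Bit 1: prefix='00' (no match yet)
Bit 2: prefix='000' -> emit 'l', reset
Bit 3: prefix='0' (no match yet)
Bit 4: prefix='01' -> emit 'a', reset
Bit 5: prefix='0' (no match yet)
Bit 6: prefix='01' -> emit 'a', reset
Bit 7: prefix='0' (no match yet)
Bit 8: prefix='00' (no match yet)
Bit 9: prefix='000' -> emit 'l', reset
Bit 10: prefix='1' -> emit 'o', reset
Bit 11: prefix='0' (no match yet)
Bit 12: prefix='00' (no match yet)
Bit 13: prefix='001' -> emit 'f', reset

Answer: laalof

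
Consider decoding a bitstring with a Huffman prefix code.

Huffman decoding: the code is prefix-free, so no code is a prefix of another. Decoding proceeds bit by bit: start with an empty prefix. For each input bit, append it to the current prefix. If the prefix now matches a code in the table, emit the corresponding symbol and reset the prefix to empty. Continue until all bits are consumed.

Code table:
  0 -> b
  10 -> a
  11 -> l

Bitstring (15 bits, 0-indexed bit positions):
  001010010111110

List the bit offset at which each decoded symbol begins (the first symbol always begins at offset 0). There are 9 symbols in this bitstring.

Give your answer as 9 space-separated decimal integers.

Bit 0: prefix='0' -> emit 'b', reset
Bit 1: prefix='0' -> emit 'b', reset
Bit 2: prefix='1' (no match yet)
Bit 3: prefix='10' -> emit 'a', reset
Bit 4: prefix='1' (no match yet)
Bit 5: prefix='10' -> emit 'a', reset
Bit 6: prefix='0' -> emit 'b', reset
Bit 7: prefix='1' (no match yet)
Bit 8: prefix='10' -> emit 'a', reset
Bit 9: prefix='1' (no match yet)
Bit 10: prefix='11' -> emit 'l', reset
Bit 11: prefix='1' (no match yet)
Bit 12: prefix='11' -> emit 'l', reset
Bit 13: prefix='1' (no match yet)
Bit 14: prefix='10' -> emit 'a', reset

Answer: 0 1 2 4 6 7 9 11 13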